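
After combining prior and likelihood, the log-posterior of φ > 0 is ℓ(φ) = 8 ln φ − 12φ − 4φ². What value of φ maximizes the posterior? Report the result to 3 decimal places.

ℓ'(φ) = 8/φ − 12 − 8φ. Setting this to zero and multiplying by φ: 8φ² + 12φ − 8 = 0.
φ = (−12 + √(12² + 4·8·8)) / (2·8) = (−12 + √400) / 16 = (−12 + 20)/16 = 1/2.
ℓ''(φ) = −8/φ² − 8 < 0, confirming a maximum.

φ̂_MAP = 0.500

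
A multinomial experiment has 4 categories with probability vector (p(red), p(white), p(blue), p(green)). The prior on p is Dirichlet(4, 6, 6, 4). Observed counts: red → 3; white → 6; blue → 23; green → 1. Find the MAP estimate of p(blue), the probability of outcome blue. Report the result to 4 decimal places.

The posterior is Dirichlet(αᵢ + nᵢ) = Dirichlet(7, 12, 29, 5).
For a Dirichlet(a₁,…,a_K) with all aᵢ > 1, the mode has j-th component (aⱼ − 1)/(Σaᵢ − K).
Here Σaᵢ = 53 and K = 4, so p(blue) = (29 − 1)/(53 − 4) = 28/49 ≈ 0.5714.

MAP estimate of p(blue) = 0.5714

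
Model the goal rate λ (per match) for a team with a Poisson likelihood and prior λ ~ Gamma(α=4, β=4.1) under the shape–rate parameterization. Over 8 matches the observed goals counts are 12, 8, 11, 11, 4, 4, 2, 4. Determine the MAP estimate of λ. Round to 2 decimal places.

λ̂_MAP = 4.88

Σxᵢ = 12+8+11+11+4+4+2+4 = 56, with n = 8.
Posterior ∝ λ^3e^(−4.1λ) · λ^56e^(−8λ) = λ^59e^(−12.1λ), i.e. Gamma(shape=60, rate=12.1).
The mode of a Gamma(a, b) with a ≥ 1 (shape–rate) is (a−1)/b = 59/12.1 ≈ 4.88.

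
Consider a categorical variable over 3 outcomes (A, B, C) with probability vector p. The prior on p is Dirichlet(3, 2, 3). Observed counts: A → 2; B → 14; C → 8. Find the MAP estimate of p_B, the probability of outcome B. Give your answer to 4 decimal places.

MAP estimate of p_B = 0.5172

The posterior is Dirichlet(αᵢ + nᵢ) = Dirichlet(5, 16, 11).
For a Dirichlet(a₁,…,a_K) with all aᵢ > 1, the mode has j-th component (aⱼ − 1)/(Σaᵢ − K).
Here Σaᵢ = 32 and K = 3, so p_B = (16 − 1)/(32 − 3) = 15/29 ≈ 0.5172.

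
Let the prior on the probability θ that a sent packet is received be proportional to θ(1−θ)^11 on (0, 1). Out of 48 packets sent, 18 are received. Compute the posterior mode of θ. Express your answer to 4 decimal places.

θ̂_MAP = 0.3167

The prior density ∝ θ(1−θ)^11 is the kernel of Beta(2, 12).
Data: 18 successes in 48 trials. The binomial likelihood contributes θ^18(1−θ)^30, so the posterior is Beta(2+18, 12+30) = Beta(20, 42).
For Beta(a, b) with a, b > 1 the mode is (a−1)/(a+b−2) = 19/60 ≈ 0.3167.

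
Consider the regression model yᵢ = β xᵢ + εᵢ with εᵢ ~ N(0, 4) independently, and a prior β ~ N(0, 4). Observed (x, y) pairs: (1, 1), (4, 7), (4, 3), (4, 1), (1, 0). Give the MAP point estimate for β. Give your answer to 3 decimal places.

log p(β | y) = −Σ(yᵢ − βxᵢ)²/(2·4) − β²/(2·4) + const.
Setting the derivative to zero: Σxᵢ(yᵢ − βxᵢ)/4 − β/4 = 0, so β = Σxᵢyᵢ / (Σxᵢ² + σ²/τ²).
Σxᵢyᵢ = 1·1 + 4·7 + 4·3 + 4·1 + 1·0 = 45; Σxᵢ² = 50; σ²/τ² = 1.
β̂_MAP = 45 / (50 + 1) = 45/51 ≈ 0.882.

β̂_MAP = 0.882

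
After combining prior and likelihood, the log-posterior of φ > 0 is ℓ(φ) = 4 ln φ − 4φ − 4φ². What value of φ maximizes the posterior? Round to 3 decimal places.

ℓ'(φ) = 4/φ − 4 − 8φ. Setting this to zero and multiplying by φ: 8φ² + 4φ − 4 = 0.
φ = (−4 + √(4² + 4·8·4)) / (2·8) = (−4 + √144) / 16 = (−4 + 12)/16 = 1/2.
ℓ''(φ) = −4/φ² − 8 < 0, confirming a maximum.

φ̂_MAP = 0.500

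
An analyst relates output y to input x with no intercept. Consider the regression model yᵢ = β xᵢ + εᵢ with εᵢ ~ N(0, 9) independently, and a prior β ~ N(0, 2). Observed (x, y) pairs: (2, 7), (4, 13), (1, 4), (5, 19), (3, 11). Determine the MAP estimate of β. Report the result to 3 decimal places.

log p(β | y) = −Σ(yᵢ − βxᵢ)²/(2·9) − β²/(2·2) + const.
Setting the derivative to zero: Σxᵢ(yᵢ − βxᵢ)/9 − β/2 = 0, so β = Σxᵢyᵢ / (Σxᵢ² + σ²/τ²).
Σxᵢyᵢ = 2·7 + 4·13 + 1·4 + 5·19 + 3·11 = 198; Σxᵢ² = 55; σ²/τ² = 4.5.
β̂_MAP = 198 / (55 + 4.5) = 198/59.5 ≈ 3.328.

β̂_MAP = 3.328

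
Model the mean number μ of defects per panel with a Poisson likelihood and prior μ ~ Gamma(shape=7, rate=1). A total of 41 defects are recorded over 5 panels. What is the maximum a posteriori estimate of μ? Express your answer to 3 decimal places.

Σxᵢ = 41, n = 5.
Posterior ∝ μ^6e^(−1μ) · μ^41e^(−5μ) = μ^47e^(−6μ), i.e. Gamma(shape=48, rate=6).
The mode of a Gamma(a, b) with a ≥ 1 (shape–rate) is (a−1)/b = 47/6 ≈ 7.833.

μ̂_MAP = 7.833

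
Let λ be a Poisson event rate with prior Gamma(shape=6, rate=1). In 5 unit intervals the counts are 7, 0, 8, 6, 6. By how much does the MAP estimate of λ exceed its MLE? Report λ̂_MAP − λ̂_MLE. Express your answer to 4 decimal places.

Σxᵢ = 27. Posterior is Gamma(33, 6); MAP = (33−1)/6 = 32/6 ≈ 5.33333.
MLE = x̄ = 27/5 ≈ 5.40000.
Difference = 32/6 − 27/5 = -1/15 ≈ -0.0667.

MAP − MLE = -0.0667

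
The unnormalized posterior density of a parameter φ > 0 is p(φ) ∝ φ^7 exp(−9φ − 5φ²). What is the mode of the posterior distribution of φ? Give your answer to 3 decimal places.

ℓ'(φ) = 7/φ − 9 − 10φ. Setting this to zero and multiplying by φ: 10φ² + 9φ − 7 = 0.
φ = (−9 + √(9² + 4·10·7)) / (2·10) = (−9 + √361) / 20 = (−9 + 19)/20 = 1/2.
ℓ''(φ) = −7/φ² − 10 < 0, confirming a maximum.

φ̂_MAP = 0.500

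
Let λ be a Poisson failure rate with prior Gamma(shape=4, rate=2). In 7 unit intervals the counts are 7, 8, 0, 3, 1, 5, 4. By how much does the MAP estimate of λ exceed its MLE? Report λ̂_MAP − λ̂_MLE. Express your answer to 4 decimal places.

MAP − MLE = -0.5556

Σxᵢ = 28. Posterior is Gamma(32, 9); MAP = (32−1)/9 = 31/9 ≈ 3.44444.
MLE = x̄ = 28/7 ≈ 4.00000.
Difference = 31/9 − 28/7 = -5/9 ≈ -0.5556.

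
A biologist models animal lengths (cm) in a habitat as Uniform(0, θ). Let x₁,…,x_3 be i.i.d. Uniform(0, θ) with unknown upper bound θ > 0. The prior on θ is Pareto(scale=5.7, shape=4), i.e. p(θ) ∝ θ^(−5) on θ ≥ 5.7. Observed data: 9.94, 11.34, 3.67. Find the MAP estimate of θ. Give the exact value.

The Uniform(0, θ) likelihood is θ^(−n) for θ ≥ max(xᵢ), zero otherwise. Here max(xᵢ) = 11.34.
Posterior ∝ θ^(−5) · θ^(−3) = θ^(−8) on θ ≥ max(5.7, 11.34) = 11.34.
This density is strictly decreasing in θ, so the posterior mode lies at the lower boundary of the support.

θ̂_MAP = 11.34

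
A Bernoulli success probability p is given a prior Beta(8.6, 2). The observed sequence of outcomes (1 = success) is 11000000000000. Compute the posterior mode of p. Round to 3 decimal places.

Prior: Beta(8.6, 2).
Data: 2 successes in 14 trials (from the sequence). The binomial likelihood contributes p^2(1−p)^12, so the posterior is Beta(8.6+2, 2+12) = Beta(10.6, 14).
For Beta(a, b) with a, b > 1 the mode is (a−1)/(a+b−2) = 9.6/22.6 ≈ 0.425.

p̂_MAP = 0.425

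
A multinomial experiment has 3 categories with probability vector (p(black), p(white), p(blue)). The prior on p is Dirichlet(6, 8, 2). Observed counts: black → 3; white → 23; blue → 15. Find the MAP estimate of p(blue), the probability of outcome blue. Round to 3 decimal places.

MAP estimate of p(blue) = 0.296

The posterior is Dirichlet(αᵢ + nᵢ) = Dirichlet(9, 31, 17).
For a Dirichlet(a₁,…,a_K) with all aᵢ > 1, the mode has j-th component (aⱼ − 1)/(Σaᵢ − K).
Here Σaᵢ = 57 and K = 3, so p(blue) = (17 − 1)/(57 − 3) = 16/54 ≈ 0.296.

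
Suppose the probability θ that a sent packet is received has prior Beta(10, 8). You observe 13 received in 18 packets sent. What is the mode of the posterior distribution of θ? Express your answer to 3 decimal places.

θ̂_MAP = 0.647

Prior: Beta(10, 8).
Data: 13 successes in 18 trials. The binomial likelihood contributes θ^13(1−θ)^5, so the posterior is Beta(10+13, 8+5) = Beta(23, 13).
For Beta(a, b) with a, b > 1 the mode is (a−1)/(a+b−2) = 22/34 ≈ 0.647.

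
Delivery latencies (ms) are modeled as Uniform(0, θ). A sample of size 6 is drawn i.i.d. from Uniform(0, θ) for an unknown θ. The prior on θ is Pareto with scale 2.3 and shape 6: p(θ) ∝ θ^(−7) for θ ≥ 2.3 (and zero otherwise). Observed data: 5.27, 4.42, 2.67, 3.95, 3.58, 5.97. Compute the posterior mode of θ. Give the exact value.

θ̂_MAP = 5.97

The Uniform(0, θ) likelihood is θ^(−n) for θ ≥ max(xᵢ), zero otherwise. Here max(xᵢ) = 5.97.
Posterior ∝ θ^(−7) · θ^(−6) = θ^(−13) on θ ≥ max(2.3, 5.97) = 5.97.
This density is strictly decreasing in θ, so the posterior mode lies at the lower boundary of the support.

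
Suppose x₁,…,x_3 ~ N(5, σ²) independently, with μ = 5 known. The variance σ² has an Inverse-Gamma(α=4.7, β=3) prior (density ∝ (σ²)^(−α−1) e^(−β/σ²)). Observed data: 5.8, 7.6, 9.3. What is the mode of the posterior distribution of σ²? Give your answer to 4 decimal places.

σ̂²_MAP = 2.2146

Sum of squared deviations about the known mean: SS = (5.8−5)² + (7.6−5)² + (9.3−5)² = 25.89.
The Normal likelihood contributes (σ²)^(−n/2) exp(−SS/(2σ²)), so the posterior is Inverse-Gamma(α + n/2, β + SS/2) = Inverse-Gamma(6.2, 15.945).
The mode of Inverse-Gamma(a, b) is b/(a+1) = 15.945/7.2 ≈ 2.2146.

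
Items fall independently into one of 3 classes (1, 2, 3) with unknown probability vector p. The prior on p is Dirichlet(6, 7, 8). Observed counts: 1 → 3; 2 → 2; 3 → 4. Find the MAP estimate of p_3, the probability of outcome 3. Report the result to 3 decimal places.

The posterior is Dirichlet(αᵢ + nᵢ) = Dirichlet(9, 9, 12).
For a Dirichlet(a₁,…,a_K) with all aᵢ > 1, the mode has j-th component (aⱼ − 1)/(Σaᵢ − K).
Here Σaᵢ = 30 and K = 3, so p_3 = (12 − 1)/(30 − 3) = 11/27 ≈ 0.407.

MAP estimate: 0.407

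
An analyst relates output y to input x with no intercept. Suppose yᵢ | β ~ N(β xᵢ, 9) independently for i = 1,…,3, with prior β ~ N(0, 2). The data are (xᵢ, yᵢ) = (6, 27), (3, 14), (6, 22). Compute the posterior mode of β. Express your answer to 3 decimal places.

log p(β | y) = −Σ(yᵢ − βxᵢ)²/(2·9) − β²/(2·2) + const.
Setting the derivative to zero: Σxᵢ(yᵢ − βxᵢ)/9 − β/2 = 0, so β = Σxᵢyᵢ / (Σxᵢ² + σ²/τ²).
Σxᵢyᵢ = 6·27 + 3·14 + 6·22 = 336; Σxᵢ² = 81; σ²/τ² = 4.5.
β̂_MAP = 336 / (81 + 4.5) = 336/85.5 ≈ 3.930.

β̂_MAP = 3.930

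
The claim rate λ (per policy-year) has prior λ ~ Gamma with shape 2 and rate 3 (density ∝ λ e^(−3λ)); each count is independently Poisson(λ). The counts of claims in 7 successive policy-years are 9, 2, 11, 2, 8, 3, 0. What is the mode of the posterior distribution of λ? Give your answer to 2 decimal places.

Σxᵢ = 9+2+11+2+8+3+0 = 35, with n = 7.
Posterior ∝ λe^(−3λ) · λ^35e^(−7λ) = λ^36e^(−10λ), i.e. Gamma(shape=37, rate=10).
The mode of a Gamma(a, b) with a ≥ 1 (shape–rate) is (a−1)/b = 36/10 ≈ 3.60.

λ̂_MAP = 3.60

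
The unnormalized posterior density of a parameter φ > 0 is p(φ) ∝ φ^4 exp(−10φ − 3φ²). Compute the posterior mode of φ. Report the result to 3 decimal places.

ℓ'(φ) = 4/φ − 10 − 6φ. Setting this to zero and multiplying by φ: 6φ² + 10φ − 4 = 0.
φ = (−10 + √(10² + 4·6·4)) / (2·6) = (−10 + √196) / 12 = (−10 + 14)/12 = 1/3.
ℓ''(φ) = −4/φ² − 6 < 0, confirming a maximum.

φ̂_MAP = 0.333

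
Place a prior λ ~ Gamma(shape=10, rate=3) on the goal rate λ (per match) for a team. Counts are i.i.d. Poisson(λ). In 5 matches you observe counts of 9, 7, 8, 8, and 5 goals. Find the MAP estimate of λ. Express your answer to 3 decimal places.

Σxᵢ = 9+7+8+8+5 = 37, with n = 5.
Posterior ∝ λ^9e^(−3λ) · λ^37e^(−5λ) = λ^46e^(−8λ), i.e. Gamma(shape=47, rate=8).
The mode of a Gamma(a, b) with a ≥ 1 (shape–rate) is (a−1)/b = 46/8 ≈ 5.750.

λ̂_MAP = 5.750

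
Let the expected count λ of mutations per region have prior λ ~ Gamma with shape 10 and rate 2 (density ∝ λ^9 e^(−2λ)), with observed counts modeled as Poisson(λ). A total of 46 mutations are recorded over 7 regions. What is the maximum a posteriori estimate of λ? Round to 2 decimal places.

Σxᵢ = 46, n = 7.
Posterior ∝ λ^9e^(−2λ) · λ^46e^(−7λ) = λ^55e^(−9λ), i.e. Gamma(shape=56, rate=9).
The mode of a Gamma(a, b) with a ≥ 1 (shape–rate) is (a−1)/b = 55/9 ≈ 6.11.

λ̂_MAP = 6.11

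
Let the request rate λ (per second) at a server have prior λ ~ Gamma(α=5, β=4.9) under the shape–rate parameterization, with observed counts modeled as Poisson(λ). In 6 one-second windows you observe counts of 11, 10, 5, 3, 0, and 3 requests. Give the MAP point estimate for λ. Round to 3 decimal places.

λ̂_MAP = 3.303

Σxᵢ = 11+10+5+3+0+3 = 32, with n = 6.
Posterior ∝ λ^4e^(−4.9λ) · λ^32e^(−6λ) = λ^36e^(−10.9λ), i.e. Gamma(shape=37, rate=10.9).
The mode of a Gamma(a, b) with a ≥ 1 (shape–rate) is (a−1)/b = 36/10.9 ≈ 3.303.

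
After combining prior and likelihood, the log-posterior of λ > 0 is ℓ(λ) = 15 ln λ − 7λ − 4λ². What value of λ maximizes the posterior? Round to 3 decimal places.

ℓ'(λ) = 15/λ − 7 − 8λ. Setting this to zero and multiplying by λ: 8λ² + 7λ − 15 = 0.
λ = (−7 + √(7² + 4·8·15)) / (2·8) = (−7 + √529) / 16 = (−7 + 23)/16 = 1.
ℓ''(λ) = −15/λ² − 8 < 0, confirming a maximum.

λ̂_MAP = 1.000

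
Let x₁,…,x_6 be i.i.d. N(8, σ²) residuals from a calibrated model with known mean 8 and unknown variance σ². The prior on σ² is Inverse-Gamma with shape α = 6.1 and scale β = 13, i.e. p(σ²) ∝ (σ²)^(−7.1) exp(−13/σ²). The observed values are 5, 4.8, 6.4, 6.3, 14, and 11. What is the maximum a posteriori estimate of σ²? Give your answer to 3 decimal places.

σ̂²_MAP = 4.737

Sum of squared deviations about the known mean: SS = (5−8)² + (4.8−8)² + (6.4−8)² + (6.3−8)² + (14−8)² + (11−8)² = 69.69.
The Normal likelihood contributes (σ²)^(−n/2) exp(−SS/(2σ²)), so the posterior is Inverse-Gamma(α + n/2, β + SS/2) = Inverse-Gamma(9.1, 47.845).
The mode of Inverse-Gamma(a, b) is b/(a+1) = 47.845/10.1 ≈ 4.737.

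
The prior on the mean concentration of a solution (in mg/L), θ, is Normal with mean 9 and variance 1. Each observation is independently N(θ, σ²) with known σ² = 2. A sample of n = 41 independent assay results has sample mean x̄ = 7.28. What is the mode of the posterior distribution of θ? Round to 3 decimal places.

θ̂_MAP = 7.360

n = 41, x̄ = 7.28.
For a Normal prior and Normal likelihood with known variance, the posterior is Normal; its mode equals its mean, the precision-weighted average.
Prior precision 1/σ₀² = 1/1 = 1; data precision n/σ² = 41/2 = 20.5.
θ̂ = (1·9 + 20.5·7.28) / (1 + 20.5) = 158.24/21.5 = 7.360.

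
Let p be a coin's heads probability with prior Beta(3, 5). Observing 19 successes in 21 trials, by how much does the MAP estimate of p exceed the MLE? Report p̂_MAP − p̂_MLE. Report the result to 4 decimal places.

MAP − MLE = -0.1270

Posterior is Beta(22, 7); MAP = (22−1)/(29−2) = 21/27 ≈ 0.77778.
MLE ignores the prior: p̂_MLE = k/n = 19/21 ≈ 0.90476.
Difference = 21/27 − 19/21 = -8/63 ≈ -0.1270.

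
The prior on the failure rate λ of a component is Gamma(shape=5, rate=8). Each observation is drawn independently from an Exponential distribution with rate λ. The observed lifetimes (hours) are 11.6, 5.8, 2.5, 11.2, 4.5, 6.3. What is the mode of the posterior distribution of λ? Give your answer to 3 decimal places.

The Exponential(rate=λ) likelihood is ∝ λ^n e^(−λΣtᵢ). Here n = 6 and Σtᵢ = 11.6 + 5.8 + 2.5 + 11.2 + 4.5 + 6.3 = 41.9.
Posterior ∝ λ^4e^(−8λ) · λ^6e^(−41.9λ) = λ^10e^(−49.9λ), i.e. Gamma(11, 49.9).
Mode = (a−1)/b = 10/49.9 ≈ 0.200.

λ̂_MAP = 0.200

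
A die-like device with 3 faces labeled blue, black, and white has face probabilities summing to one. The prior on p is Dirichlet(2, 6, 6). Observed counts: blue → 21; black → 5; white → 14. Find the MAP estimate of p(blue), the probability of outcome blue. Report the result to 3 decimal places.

The posterior is Dirichlet(αᵢ + nᵢ) = Dirichlet(23, 11, 20).
For a Dirichlet(a₁,…,a_K) with all aᵢ > 1, the mode has j-th component (aⱼ − 1)/(Σaᵢ − K).
Here Σaᵢ = 54 and K = 3, so p(blue) = (23 − 1)/(54 − 3) = 22/51 ≈ 0.431.

MAP estimate of p(blue) = 0.431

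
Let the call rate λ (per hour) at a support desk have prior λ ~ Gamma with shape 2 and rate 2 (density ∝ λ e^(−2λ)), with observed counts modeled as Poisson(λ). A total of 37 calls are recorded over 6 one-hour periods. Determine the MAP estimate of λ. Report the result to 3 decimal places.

λ̂_MAP = 4.750

Σxᵢ = 37, n = 6.
Posterior ∝ λe^(−2λ) · λ^37e^(−6λ) = λ^38e^(−8λ), i.e. Gamma(shape=39, rate=8).
The mode of a Gamma(a, b) with a ≥ 1 (shape–rate) is (a−1)/b = 38/8 ≈ 4.750.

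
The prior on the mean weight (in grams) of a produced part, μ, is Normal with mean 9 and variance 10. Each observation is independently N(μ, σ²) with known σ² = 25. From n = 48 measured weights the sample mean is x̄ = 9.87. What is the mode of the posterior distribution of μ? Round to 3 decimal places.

μ̂_MAP = 9.827

n = 48, x̄ = 9.87.
For a Normal prior and Normal likelihood with known variance, the posterior is Normal; its mode equals its mean, the precision-weighted average.
Prior precision 1/σ₀² = 1/10 = 0.1; data precision n/σ² = 48/25 = 1.92.
μ̂ = (0.1·9 + 1.92·9.87) / (0.1 + 1.92) = 19.8504/2.02 = 24813/2525 ≈ 9.827.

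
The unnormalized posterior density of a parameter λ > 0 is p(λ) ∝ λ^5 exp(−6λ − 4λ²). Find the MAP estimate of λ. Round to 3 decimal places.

ℓ'(λ) = 5/λ − 6 − 8λ. Setting this to zero and multiplying by λ: 8λ² + 6λ − 5 = 0.
λ = (−6 + √(6² + 4·8·5)) / (2·8) = (−6 + √196) / 16 = (−6 + 14)/16 = 1/2.
ℓ''(λ) = −5/λ² − 8 < 0, confirming a maximum.

λ̂_MAP = 0.500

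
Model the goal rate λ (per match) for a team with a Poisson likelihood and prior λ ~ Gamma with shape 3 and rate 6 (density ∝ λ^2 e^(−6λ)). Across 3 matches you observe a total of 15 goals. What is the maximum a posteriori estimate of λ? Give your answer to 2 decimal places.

λ̂_MAP = 1.89

Σxᵢ = 15, n = 3.
Posterior ∝ λ^2e^(−6λ) · λ^15e^(−3λ) = λ^17e^(−9λ), i.e. Gamma(shape=18, rate=9).
The mode of a Gamma(a, b) with a ≥ 1 (shape–rate) is (a−1)/b = 17/9 ≈ 1.89.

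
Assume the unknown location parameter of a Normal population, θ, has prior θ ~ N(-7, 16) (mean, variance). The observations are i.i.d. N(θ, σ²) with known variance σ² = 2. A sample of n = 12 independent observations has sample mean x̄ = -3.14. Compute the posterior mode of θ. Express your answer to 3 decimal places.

θ̂_MAP = -3.180

n = 12, x̄ = -3.14.
For a Normal prior and Normal likelihood with known variance, the posterior is Normal; its mode equals its mean, the precision-weighted average.
Prior precision 1/σ₀² = 1/16 = 0.0625; data precision n/σ² = 12/2 = 6.
θ̂ = (0.0625·(-7) + 6·(-3.14)) / (0.0625 + 6) = (-19.2775)/6.0625 = -7711/2425 ≈ -3.180.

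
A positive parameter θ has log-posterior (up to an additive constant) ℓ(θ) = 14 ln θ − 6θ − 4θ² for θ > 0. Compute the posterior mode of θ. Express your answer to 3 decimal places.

ℓ'(θ) = 14/θ − 6 − 8θ. Setting this to zero and multiplying by θ: 8θ² + 6θ − 14 = 0.
θ = (−6 + √(6² + 4·8·14)) / (2·8) = (−6 + √484) / 16 = (−6 + 22)/16 = 1.
ℓ''(θ) = −14/θ² − 8 < 0, confirming a maximum.

θ̂_MAP = 1.000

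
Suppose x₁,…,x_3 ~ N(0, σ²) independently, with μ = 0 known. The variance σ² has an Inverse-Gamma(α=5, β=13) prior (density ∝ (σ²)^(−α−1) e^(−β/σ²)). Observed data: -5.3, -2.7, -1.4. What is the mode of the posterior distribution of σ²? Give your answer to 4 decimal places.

Sum of squared deviations about the known mean: SS = (-5.3−0)² + (-2.7−0)² + (-1.4−0)² = 37.34.
The Normal likelihood contributes (σ²)^(−n/2) exp(−SS/(2σ²)), so the posterior is Inverse-Gamma(α + n/2, β + SS/2) = Inverse-Gamma(6.5, 31.67).
The mode of Inverse-Gamma(a, b) is b/(a+1) = 31.67/7.5 ≈ 4.2227.

σ̂²_MAP = 4.2227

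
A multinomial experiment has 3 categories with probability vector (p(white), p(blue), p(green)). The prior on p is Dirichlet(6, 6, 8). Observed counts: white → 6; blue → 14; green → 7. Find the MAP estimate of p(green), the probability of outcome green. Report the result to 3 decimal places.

MAP estimate of p(green) = 0.318

The posterior is Dirichlet(αᵢ + nᵢ) = Dirichlet(12, 20, 15).
For a Dirichlet(a₁,…,a_K) with all aᵢ > 1, the mode has j-th component (aⱼ − 1)/(Σaᵢ − K).
Here Σaᵢ = 47 and K = 3, so p(green) = (15 − 1)/(47 − 3) = 14/44 ≈ 0.318.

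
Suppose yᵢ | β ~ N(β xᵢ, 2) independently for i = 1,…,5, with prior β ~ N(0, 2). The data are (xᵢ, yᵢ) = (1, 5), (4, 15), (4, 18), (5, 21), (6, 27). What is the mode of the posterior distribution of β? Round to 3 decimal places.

log p(β | y) = −Σ(yᵢ − βxᵢ)²/(2·2) − β²/(2·2) + const.
Setting the derivative to zero: Σxᵢ(yᵢ − βxᵢ)/2 − β/2 = 0, so β = Σxᵢyᵢ / (Σxᵢ² + σ²/τ²).
Σxᵢyᵢ = 1·5 + 4·15 + 4·18 + 5·21 + 6·27 = 404; Σxᵢ² = 94; σ²/τ² = 1.
β̂_MAP = 404 / (94 + 1) = 404/95 ≈ 4.253.

β̂_MAP = 4.253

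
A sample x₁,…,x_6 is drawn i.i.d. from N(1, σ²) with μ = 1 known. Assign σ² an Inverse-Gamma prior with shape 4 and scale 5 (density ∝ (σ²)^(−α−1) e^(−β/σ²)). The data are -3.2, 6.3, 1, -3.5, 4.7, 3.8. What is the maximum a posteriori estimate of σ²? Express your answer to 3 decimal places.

Sum of squared deviations about the known mean: SS = (-3.2−1)² + (6.3−1)² + (1−1)² + (-3.5−1)² + (4.7−1)² + (3.8−1)² = 87.51.
The Normal likelihood contributes (σ²)^(−n/2) exp(−SS/(2σ²)), so the posterior is Inverse-Gamma(α + n/2, β + SS/2) = Inverse-Gamma(7, 48.755).
The mode of Inverse-Gamma(a, b) is b/(a+1) = 48.755/8 ≈ 6.094.

σ̂²_MAP = 6.094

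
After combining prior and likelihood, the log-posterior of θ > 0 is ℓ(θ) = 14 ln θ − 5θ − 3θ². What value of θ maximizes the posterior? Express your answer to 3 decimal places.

ℓ'(θ) = 14/θ − 5 − 6θ. Setting this to zero and multiplying by θ: 6θ² + 5θ − 14 = 0.
θ = (−5 + √(5² + 4·6·14)) / (2·6) = (−5 + √361) / 12 = (−5 + 19)/12 = 7/6.
ℓ''(θ) = −14/θ² − 6 < 0, confirming a maximum.

θ̂_MAP = 1.167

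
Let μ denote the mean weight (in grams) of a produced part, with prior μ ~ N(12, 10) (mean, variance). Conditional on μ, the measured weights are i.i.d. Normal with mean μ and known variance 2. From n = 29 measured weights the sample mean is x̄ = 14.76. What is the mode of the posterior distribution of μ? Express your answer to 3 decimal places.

μ̂_MAP = 14.741

n = 29, x̄ = 14.76.
For a Normal prior and Normal likelihood with known variance, the posterior is Normal; its mode equals its mean, the precision-weighted average.
Prior precision 1/σ₀² = 1/10 = 0.1; data precision n/σ² = 29/2 = 14.5.
μ̂ = (0.1·12 + 14.5·14.76) / (0.1 + 14.5) = 215.22/14.6 = 10761/730 ≈ 14.741.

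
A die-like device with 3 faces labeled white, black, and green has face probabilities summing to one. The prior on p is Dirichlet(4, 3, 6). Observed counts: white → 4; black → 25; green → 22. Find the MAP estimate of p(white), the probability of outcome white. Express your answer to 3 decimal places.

MAP estimate of p(white) = 0.115

The posterior is Dirichlet(αᵢ + nᵢ) = Dirichlet(8, 28, 28).
For a Dirichlet(a₁,…,a_K) with all aᵢ > 1, the mode has j-th component (aⱼ − 1)/(Σaᵢ − K).
Here Σaᵢ = 64 and K = 3, so p(white) = (8 − 1)/(64 − 3) = 7/61 ≈ 0.115.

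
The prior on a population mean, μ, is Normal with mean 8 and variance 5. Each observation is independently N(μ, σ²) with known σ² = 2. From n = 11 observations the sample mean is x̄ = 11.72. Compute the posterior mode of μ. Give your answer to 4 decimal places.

n = 11, x̄ = 11.72.
For a Normal prior and Normal likelihood with known variance, the posterior is Normal; its mode equals its mean, the precision-weighted average.
Prior precision 1/σ₀² = 1/5 = 0.2; data precision n/σ² = 11/2 = 5.5.
μ̂ = (0.2·8 + 5.5·11.72) / (0.2 + 5.5) = 66.06/5.7 = 1101/95 ≈ 11.5895.

μ̂_MAP = 11.5895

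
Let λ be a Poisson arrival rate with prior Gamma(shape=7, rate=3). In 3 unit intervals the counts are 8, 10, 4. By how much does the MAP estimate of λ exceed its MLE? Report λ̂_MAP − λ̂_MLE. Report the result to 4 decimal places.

Σxᵢ = 22. Posterior is Gamma(29, 6); MAP = (29−1)/6 = 28/6 ≈ 4.66667.
MLE = x̄ = 22/3 ≈ 7.33333.
Difference = 28/6 − 22/3 = -8/3 ≈ -2.6667.

MAP − MLE = -2.6667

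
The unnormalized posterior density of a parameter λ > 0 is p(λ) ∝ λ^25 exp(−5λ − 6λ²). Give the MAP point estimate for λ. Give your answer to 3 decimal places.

ℓ'(λ) = 25/λ − 5 − 12λ. Setting this to zero and multiplying by λ: 12λ² + 5λ − 25 = 0.
λ = (−5 + √(5² + 4·12·25)) / (2·12) = (−5 + √1225) / 24 = (−5 + 35)/24 = 5/4.
ℓ''(λ) = −25/λ² − 12 < 0, confirming a maximum.

λ̂_MAP = 1.250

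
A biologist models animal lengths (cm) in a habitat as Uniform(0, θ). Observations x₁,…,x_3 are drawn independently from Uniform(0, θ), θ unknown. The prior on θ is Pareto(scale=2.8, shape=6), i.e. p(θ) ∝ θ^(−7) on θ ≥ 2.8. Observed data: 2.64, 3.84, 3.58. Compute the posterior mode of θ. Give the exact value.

θ̂_MAP = 3.84

The Uniform(0, θ) likelihood is θ^(−n) for θ ≥ max(xᵢ), zero otherwise. Here max(xᵢ) = 3.84.
Posterior ∝ θ^(−7) · θ^(−3) = θ^(−10) on θ ≥ max(2.8, 3.84) = 3.84.
This density is strictly decreasing in θ, so the posterior mode lies at the lower boundary of the support.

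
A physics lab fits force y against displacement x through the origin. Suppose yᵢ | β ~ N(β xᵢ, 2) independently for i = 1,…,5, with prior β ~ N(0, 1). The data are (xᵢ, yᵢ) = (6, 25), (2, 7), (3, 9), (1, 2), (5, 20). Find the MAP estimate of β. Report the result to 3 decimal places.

log p(β | y) = −Σ(yᵢ − βxᵢ)²/(2·2) − β²/(2·1) + const.
Setting the derivative to zero: Σxᵢ(yᵢ − βxᵢ)/2 − β/1 = 0, so β = Σxᵢyᵢ / (Σxᵢ² + σ²/τ²).
Σxᵢyᵢ = 6·25 + 2·7 + 3·9 + 1·2 + 5·20 = 293; Σxᵢ² = 75; σ²/τ² = 2.
β̂_MAP = 293 / (75 + 2) = 293/77 ≈ 3.805.

β̂_MAP = 3.805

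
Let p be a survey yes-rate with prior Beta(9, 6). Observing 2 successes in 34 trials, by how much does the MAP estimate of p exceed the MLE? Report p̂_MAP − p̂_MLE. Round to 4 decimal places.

Posterior is Beta(11, 38); MAP = (11−1)/(49−2) = 10/47 ≈ 0.21277.
MLE ignores the prior: p̂_MLE = k/n = 2/34 ≈ 0.05882.
Difference = 10/47 − 2/34 = 123/799 ≈ 0.1539.

MAP − MLE = 0.1539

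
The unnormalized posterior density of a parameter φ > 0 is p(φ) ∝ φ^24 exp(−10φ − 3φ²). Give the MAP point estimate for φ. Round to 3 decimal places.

ℓ'(φ) = 24/φ − 10 − 6φ. Setting this to zero and multiplying by φ: 6φ² + 10φ − 24 = 0.
φ = (−10 + √(10² + 4·6·24)) / (2·6) = (−10 + √676) / 12 = (−10 + 26)/12 = 4/3.
ℓ''(φ) = −24/φ² − 6 < 0, confirming a maximum.

φ̂_MAP = 1.333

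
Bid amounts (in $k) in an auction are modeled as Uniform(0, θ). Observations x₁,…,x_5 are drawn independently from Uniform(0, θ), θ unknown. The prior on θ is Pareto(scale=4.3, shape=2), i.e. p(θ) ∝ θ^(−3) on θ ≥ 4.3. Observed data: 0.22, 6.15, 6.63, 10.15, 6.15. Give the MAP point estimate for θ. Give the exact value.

The Uniform(0, θ) likelihood is θ^(−n) for θ ≥ max(xᵢ), zero otherwise. Here max(xᵢ) = 10.15.
Posterior ∝ θ^(−3) · θ^(−5) = θ^(−8) on θ ≥ max(4.3, 10.15) = 10.15.
This density is strictly decreasing in θ, so the posterior mode lies at the lower boundary of the support.

θ̂_MAP = 10.15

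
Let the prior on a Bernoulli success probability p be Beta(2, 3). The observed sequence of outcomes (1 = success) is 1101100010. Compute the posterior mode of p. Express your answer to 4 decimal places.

p̂_MAP = 0.4615

Prior: Beta(2, 3).
Data: 5 successes in 10 trials (from the sequence). The binomial likelihood contributes p^5(1−p)^5, so the posterior is Beta(2+5, 3+5) = Beta(7, 8).
For Beta(a, b) with a, b > 1 the mode is (a−1)/(a+b−2) = 6/13 ≈ 0.4615.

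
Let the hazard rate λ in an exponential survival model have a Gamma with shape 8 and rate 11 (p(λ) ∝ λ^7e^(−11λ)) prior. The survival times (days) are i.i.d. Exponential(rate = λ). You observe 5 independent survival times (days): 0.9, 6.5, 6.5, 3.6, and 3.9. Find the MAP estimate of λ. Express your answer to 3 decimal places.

λ̂_MAP = 0.370

The Exponential(rate=λ) likelihood is ∝ λ^n e^(−λΣtᵢ). Here n = 5 and Σtᵢ = 0.9 + 6.5 + 6.5 + 3.6 + 3.9 = 21.4.
Posterior ∝ λ^7e^(−11λ) · λ^5e^(−21.4λ) = λ^12e^(−32.4λ), i.e. Gamma(13, 32.4).
Mode = (a−1)/b = 12/32.4 ≈ 0.370.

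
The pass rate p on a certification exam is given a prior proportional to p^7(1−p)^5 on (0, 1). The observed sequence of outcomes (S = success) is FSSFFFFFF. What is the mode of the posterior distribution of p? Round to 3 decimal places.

The prior density ∝ p^7(1−p)^5 is the kernel of Beta(8, 6).
Data: 2 successes in 9 trials (from the sequence). The binomial likelihood contributes p^2(1−p)^7, so the posterior is Beta(8+2, 6+7) = Beta(10, 13).
For Beta(a, b) with a, b > 1 the mode is (a−1)/(a+b−2) = 9/21 ≈ 0.429.

p̂_MAP = 0.429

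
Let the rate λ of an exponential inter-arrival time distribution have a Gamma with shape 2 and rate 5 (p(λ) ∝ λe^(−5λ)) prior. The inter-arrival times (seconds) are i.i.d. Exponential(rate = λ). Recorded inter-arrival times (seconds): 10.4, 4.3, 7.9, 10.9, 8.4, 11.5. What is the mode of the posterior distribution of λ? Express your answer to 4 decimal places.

The Exponential(rate=λ) likelihood is ∝ λ^n e^(−λΣtᵢ). Here n = 6 and Σtᵢ = 10.4 + 4.3 + 7.9 + 10.9 + 8.4 + 11.5 = 53.4.
Posterior ∝ λe^(−5λ) · λ^6e^(−53.4λ) = λ^7e^(−58.4λ), i.e. Gamma(8, 58.4).
Mode = (a−1)/b = 7/58.4 ≈ 0.1199.

λ̂_MAP = 0.1199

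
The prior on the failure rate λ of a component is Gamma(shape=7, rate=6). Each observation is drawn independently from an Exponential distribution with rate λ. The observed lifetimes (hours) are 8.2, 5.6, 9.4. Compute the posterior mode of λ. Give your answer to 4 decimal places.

λ̂_MAP = 0.3082

The Exponential(rate=λ) likelihood is ∝ λ^n e^(−λΣtᵢ). Here n = 3 and Σtᵢ = 8.2 + 5.6 + 9.4 = 23.2.
Posterior ∝ λ^6e^(−6λ) · λ^3e^(−23.2λ) = λ^9e^(−29.2λ), i.e. Gamma(10, 29.2).
Mode = (a−1)/b = 9/29.2 ≈ 0.3082.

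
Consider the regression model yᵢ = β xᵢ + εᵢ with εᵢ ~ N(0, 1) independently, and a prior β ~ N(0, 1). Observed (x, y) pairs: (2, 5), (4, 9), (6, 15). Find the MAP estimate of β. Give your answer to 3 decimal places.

β̂_MAP = 2.386

log p(β | y) = −Σ(yᵢ − βxᵢ)²/(2·1) − β²/(2·1) + const.
Setting the derivative to zero: Σxᵢ(yᵢ − βxᵢ)/1 − β/1 = 0, so β = Σxᵢyᵢ / (Σxᵢ² + σ²/τ²).
Σxᵢyᵢ = 2·5 + 4·9 + 6·15 = 136; Σxᵢ² = 56; σ²/τ² = 1.
β̂_MAP = 136 / (56 + 1) = 136/57 ≈ 2.386.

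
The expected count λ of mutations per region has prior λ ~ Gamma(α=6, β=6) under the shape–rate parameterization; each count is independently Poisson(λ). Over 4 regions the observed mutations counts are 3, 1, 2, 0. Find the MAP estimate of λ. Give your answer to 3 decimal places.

λ̂_MAP = 1.100

Σxᵢ = 3+1+2+0 = 6, with n = 4.
Posterior ∝ λ^5e^(−6λ) · λ^6e^(−4λ) = λ^11e^(−10λ), i.e. Gamma(shape=12, rate=10).
The mode of a Gamma(a, b) with a ≥ 1 (shape–rate) is (a−1)/b = 11/10 ≈ 1.100.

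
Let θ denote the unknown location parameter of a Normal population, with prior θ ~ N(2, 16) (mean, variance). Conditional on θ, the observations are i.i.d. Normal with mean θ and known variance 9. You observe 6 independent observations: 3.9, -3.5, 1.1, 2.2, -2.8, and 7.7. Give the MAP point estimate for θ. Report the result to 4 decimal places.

n = 6; x̄ = (3.9 + (-3.5) + 1.1 + 2.2 + (-2.8) + 7.7)/6 = 8.6/6 = 43/30 ≈ 1.4333.
For a Normal prior and Normal likelihood with known variance, the posterior is Normal; its mode equals its mean, the precision-weighted average.
Prior precision 1/σ₀² = 1/16 = 0.0625; data precision n/σ² = 6/9 = 2/3.
θ̂ = (0.0625·2 + (2/3)·(43/30)) / (0.0625 + 2/3) = (389/360)/(35/48) = 778/525 ≈ 1.4819.

θ̂_MAP = 1.4819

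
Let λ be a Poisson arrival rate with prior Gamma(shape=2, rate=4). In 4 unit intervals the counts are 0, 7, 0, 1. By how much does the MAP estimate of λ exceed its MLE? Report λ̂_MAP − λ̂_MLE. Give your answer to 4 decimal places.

Σxᵢ = 8. Posterior is Gamma(10, 8); MAP = (10−1)/8 = 9/8 ≈ 1.12500.
MLE = x̄ = 8/4 ≈ 2.00000.
Difference = 9/8 − 8/4 = -7/8 ≈ -0.8750.

MAP − MLE = -0.8750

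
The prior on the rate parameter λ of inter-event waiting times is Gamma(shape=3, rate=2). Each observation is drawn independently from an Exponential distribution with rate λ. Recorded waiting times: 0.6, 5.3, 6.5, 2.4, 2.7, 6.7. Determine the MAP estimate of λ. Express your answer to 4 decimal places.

λ̂_MAP = 0.3053

The Exponential(rate=λ) likelihood is ∝ λ^n e^(−λΣtᵢ). Here n = 6 and Σtᵢ = 0.6 + 5.3 + 6.5 + 2.4 + 2.7 + 6.7 = 24.2.
Posterior ∝ λ^2e^(−2λ) · λ^6e^(−24.2λ) = λ^8e^(−26.2λ), i.e. Gamma(9, 26.2).
Mode = (a−1)/b = 8/26.2 ≈ 0.3053.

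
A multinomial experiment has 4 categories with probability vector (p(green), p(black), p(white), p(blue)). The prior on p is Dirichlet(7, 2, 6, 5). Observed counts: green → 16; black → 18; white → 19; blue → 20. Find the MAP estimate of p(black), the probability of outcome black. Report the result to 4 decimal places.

The posterior is Dirichlet(αᵢ + nᵢ) = Dirichlet(23, 20, 25, 25).
For a Dirichlet(a₁,…,a_K) with all aᵢ > 1, the mode has j-th component (aⱼ − 1)/(Σaᵢ − K).
Here Σaᵢ = 93 and K = 4, so p(black) = (20 − 1)/(93 − 4) = 19/89 ≈ 0.2135.

MAP estimate of p(black) = 0.2135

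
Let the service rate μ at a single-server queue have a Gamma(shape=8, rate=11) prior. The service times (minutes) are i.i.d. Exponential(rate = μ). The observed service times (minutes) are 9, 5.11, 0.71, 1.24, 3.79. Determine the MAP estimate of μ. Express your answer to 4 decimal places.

The Exponential(rate=μ) likelihood is ∝ μ^n e^(−μΣtᵢ). Here n = 5 and Σtᵢ = 9 + 5.11 + 0.71 + 1.24 + 3.79 = 19.85.
Posterior ∝ μ^7e^(−11μ) · μ^5e^(−19.85μ) = μ^12e^(−30.85μ), i.e. Gamma(13, 30.85).
Mode = (a−1)/b = 12/30.85 ≈ 0.3890.

μ̂_MAP = 0.3890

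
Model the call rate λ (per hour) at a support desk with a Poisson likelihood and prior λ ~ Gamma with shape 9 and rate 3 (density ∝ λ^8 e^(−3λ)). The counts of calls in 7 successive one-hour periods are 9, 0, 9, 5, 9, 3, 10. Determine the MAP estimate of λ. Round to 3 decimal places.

Σxᵢ = 9+0+9+5+9+3+10 = 45, with n = 7.
Posterior ∝ λ^8e^(−3λ) · λ^45e^(−7λ) = λ^53e^(−10λ), i.e. Gamma(shape=54, rate=10).
The mode of a Gamma(a, b) with a ≥ 1 (shape–rate) is (a−1)/b = 53/10 ≈ 5.300.

λ̂_MAP = 5.300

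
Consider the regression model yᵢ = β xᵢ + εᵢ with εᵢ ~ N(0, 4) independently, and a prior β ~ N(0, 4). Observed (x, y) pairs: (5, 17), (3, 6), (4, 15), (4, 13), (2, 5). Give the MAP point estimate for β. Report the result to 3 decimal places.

β̂_MAP = 3.169

log p(β | y) = −Σ(yᵢ − βxᵢ)²/(2·4) − β²/(2·4) + const.
Setting the derivative to zero: Σxᵢ(yᵢ − βxᵢ)/4 − β/4 = 0, so β = Σxᵢyᵢ / (Σxᵢ² + σ²/τ²).
Σxᵢyᵢ = 5·17 + 3·6 + 4·15 + 4·13 + 2·5 = 225; Σxᵢ² = 70; σ²/τ² = 1.
β̂_MAP = 225 / (70 + 1) = 225/71 ≈ 3.169.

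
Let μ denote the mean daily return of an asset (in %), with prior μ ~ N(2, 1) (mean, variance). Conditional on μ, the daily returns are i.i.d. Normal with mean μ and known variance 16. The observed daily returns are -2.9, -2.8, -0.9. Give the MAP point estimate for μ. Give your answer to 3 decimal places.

μ̂_MAP = 1.337

n = 3; x̄ = ((-2.9) + (-2.8) + (-0.9))/3 = -6.6/3 = -2.2.
For a Normal prior and Normal likelihood with known variance, the posterior is Normal; its mode equals its mean, the precision-weighted average.
Prior precision 1/σ₀² = 1/1 = 1; data precision n/σ² = 3/16 = 0.1875.
μ̂ = (1·2 + 0.1875·(-2.2)) / (1 + 0.1875) = 1.5875/1.1875 = 127/95 ≈ 1.337.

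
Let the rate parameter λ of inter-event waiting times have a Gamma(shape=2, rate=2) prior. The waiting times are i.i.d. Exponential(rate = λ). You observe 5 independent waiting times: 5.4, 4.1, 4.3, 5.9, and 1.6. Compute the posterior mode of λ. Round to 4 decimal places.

λ̂_MAP = 0.2575

The Exponential(rate=λ) likelihood is ∝ λ^n e^(−λΣtᵢ). Here n = 5 and Σtᵢ = 5.4 + 4.1 + 4.3 + 5.9 + 1.6 = 21.3.
Posterior ∝ λe^(−2λ) · λ^5e^(−21.3λ) = λ^6e^(−23.3λ), i.e. Gamma(7, 23.3).
Mode = (a−1)/b = 6/23.3 ≈ 0.2575.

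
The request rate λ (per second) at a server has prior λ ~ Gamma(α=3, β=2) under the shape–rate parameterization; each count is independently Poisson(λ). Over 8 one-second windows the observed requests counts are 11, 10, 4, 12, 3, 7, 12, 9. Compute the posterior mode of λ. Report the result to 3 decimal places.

λ̂_MAP = 7.000

Σxᵢ = 11+10+4+12+3+7+12+9 = 68, with n = 8.
Posterior ∝ λ^2e^(−2λ) · λ^68e^(−8λ) = λ^70e^(−10λ), i.e. Gamma(shape=71, rate=10).
The mode of a Gamma(a, b) with a ≥ 1 (shape–rate) is (a−1)/b = 70/10 ≈ 7.000.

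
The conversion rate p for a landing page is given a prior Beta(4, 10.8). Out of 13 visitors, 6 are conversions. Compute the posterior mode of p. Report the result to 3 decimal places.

Prior: Beta(4, 10.8).
Data: 6 successes in 13 trials. The binomial likelihood contributes p^6(1−p)^7, so the posterior is Beta(4+6, 10.8+7) = Beta(10, 17.8).
For Beta(a, b) with a, b > 1 the mode is (a−1)/(a+b−2) = 9/25.8 ≈ 0.349.

p̂_MAP = 0.349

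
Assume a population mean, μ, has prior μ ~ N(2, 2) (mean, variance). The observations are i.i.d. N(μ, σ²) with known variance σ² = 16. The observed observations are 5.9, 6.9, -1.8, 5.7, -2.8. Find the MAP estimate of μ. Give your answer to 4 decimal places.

μ̂_MAP = 2.3000

n = 5; x̄ = (5.9 + 6.9 + (-1.8) + 5.7 + (-2.8))/5 = 13.9/5 = 2.78.
For a Normal prior and Normal likelihood with known variance, the posterior is Normal; its mode equals its mean, the precision-weighted average.
Prior precision 1/σ₀² = 1/2 = 0.5; data precision n/σ² = 5/16 = 0.3125.
μ̂ = (0.5·2 + 0.3125·2.78) / (0.5 + 0.3125) = 1.86875/0.8125 = 2.3000.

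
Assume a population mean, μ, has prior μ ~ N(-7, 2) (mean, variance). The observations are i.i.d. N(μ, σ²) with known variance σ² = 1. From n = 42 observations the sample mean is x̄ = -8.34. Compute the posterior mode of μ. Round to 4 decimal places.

n = 42, x̄ = -8.34.
For a Normal prior and Normal likelihood with known variance, the posterior is Normal; its mode equals its mean, the precision-weighted average.
Prior precision 1/σ₀² = 1/2 = 0.5; data precision n/σ² = 42/1 = 42.
μ̂ = (0.5·(-7) + 42·(-8.34)) / (0.5 + 42) = (-353.78)/42.5 = -17689/2125 ≈ -8.3242.

μ̂_MAP = -8.3242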